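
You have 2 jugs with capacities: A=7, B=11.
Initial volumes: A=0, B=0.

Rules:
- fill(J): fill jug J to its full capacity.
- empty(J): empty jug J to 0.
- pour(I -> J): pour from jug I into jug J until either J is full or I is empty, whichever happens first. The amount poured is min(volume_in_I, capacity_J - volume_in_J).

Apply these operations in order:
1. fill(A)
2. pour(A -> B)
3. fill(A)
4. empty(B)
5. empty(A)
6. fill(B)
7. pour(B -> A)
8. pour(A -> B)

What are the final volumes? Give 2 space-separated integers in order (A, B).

Step 1: fill(A) -> (A=7 B=0)
Step 2: pour(A -> B) -> (A=0 B=7)
Step 3: fill(A) -> (A=7 B=7)
Step 4: empty(B) -> (A=7 B=0)
Step 5: empty(A) -> (A=0 B=0)
Step 6: fill(B) -> (A=0 B=11)
Step 7: pour(B -> A) -> (A=7 B=4)
Step 8: pour(A -> B) -> (A=0 B=11)

Answer: 0 11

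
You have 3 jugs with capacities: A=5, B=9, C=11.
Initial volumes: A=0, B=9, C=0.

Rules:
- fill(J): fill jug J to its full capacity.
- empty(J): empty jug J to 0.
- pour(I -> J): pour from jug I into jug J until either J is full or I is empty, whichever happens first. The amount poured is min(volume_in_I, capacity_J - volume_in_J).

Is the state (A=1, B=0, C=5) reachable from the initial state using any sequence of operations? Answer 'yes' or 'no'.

BFS from (A=0, B=9, C=0):
  1. fill(A) -> (A=5 B=9 C=0)
  2. empty(B) -> (A=5 B=0 C=0)
  3. pour(A -> B) -> (A=0 B=5 C=0)
  4. fill(A) -> (A=5 B=5 C=0)
  5. pour(A -> C) -> (A=0 B=5 C=5)
  6. fill(A) -> (A=5 B=5 C=5)
  7. pour(A -> B) -> (A=1 B=9 C=5)
  8. empty(B) -> (A=1 B=0 C=5)
Target reached → yes.

Answer: yes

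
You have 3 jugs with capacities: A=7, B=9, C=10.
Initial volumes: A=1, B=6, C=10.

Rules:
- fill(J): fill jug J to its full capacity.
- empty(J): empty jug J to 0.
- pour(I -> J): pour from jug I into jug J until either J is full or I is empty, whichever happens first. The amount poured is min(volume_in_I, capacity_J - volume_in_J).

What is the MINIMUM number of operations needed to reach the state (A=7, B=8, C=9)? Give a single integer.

BFS from (A=1, B=6, C=10). One shortest path:
  1. empty(A) -> (A=0 B=6 C=10)
  2. empty(C) -> (A=0 B=6 C=0)
  3. pour(B -> A) -> (A=6 B=0 C=0)
  4. fill(B) -> (A=6 B=9 C=0)
  5. pour(B -> C) -> (A=6 B=0 C=9)
  6. fill(B) -> (A=6 B=9 C=9)
  7. pour(B -> A) -> (A=7 B=8 C=9)
Reached target in 7 moves.

Answer: 7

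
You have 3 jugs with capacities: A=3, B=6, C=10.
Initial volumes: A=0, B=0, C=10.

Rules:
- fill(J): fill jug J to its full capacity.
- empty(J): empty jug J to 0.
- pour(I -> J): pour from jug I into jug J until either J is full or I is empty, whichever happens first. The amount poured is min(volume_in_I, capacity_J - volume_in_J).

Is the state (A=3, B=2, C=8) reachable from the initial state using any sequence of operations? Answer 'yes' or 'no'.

BFS from (A=0, B=0, C=10):
  1. pour(C -> A) -> (A=3 B=0 C=7)
  2. empty(A) -> (A=0 B=0 C=7)
  3. pour(C -> B) -> (A=0 B=6 C=1)
  4. pour(C -> A) -> (A=1 B=6 C=0)
  5. pour(B -> C) -> (A=1 B=0 C=6)
  6. fill(B) -> (A=1 B=6 C=6)
  7. pour(B -> C) -> (A=1 B=2 C=10)
  8. pour(C -> A) -> (A=3 B=2 C=8)
Target reached → yes.

Answer: yes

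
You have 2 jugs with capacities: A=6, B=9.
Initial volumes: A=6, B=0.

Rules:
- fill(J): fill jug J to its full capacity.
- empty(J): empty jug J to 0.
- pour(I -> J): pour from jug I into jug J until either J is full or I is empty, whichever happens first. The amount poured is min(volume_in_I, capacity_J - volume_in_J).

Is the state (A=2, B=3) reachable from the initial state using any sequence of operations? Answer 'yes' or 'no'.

Answer: no

Derivation:
BFS explored all 10 reachable states.
Reachable set includes: (0,0), (0,3), (0,6), (0,9), (3,0), (3,9), (6,0), (6,3), (6,6), (6,9)
Target (A=2, B=3) not in reachable set → no.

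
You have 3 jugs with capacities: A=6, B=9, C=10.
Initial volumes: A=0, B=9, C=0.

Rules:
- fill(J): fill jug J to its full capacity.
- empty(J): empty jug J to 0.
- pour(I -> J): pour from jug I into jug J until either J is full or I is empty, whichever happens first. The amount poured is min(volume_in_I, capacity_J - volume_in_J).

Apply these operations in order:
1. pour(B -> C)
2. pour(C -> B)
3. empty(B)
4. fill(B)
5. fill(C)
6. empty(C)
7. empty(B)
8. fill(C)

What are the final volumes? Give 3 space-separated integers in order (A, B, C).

Step 1: pour(B -> C) -> (A=0 B=0 C=9)
Step 2: pour(C -> B) -> (A=0 B=9 C=0)
Step 3: empty(B) -> (A=0 B=0 C=0)
Step 4: fill(B) -> (A=0 B=9 C=0)
Step 5: fill(C) -> (A=0 B=9 C=10)
Step 6: empty(C) -> (A=0 B=9 C=0)
Step 7: empty(B) -> (A=0 B=0 C=0)
Step 8: fill(C) -> (A=0 B=0 C=10)

Answer: 0 0 10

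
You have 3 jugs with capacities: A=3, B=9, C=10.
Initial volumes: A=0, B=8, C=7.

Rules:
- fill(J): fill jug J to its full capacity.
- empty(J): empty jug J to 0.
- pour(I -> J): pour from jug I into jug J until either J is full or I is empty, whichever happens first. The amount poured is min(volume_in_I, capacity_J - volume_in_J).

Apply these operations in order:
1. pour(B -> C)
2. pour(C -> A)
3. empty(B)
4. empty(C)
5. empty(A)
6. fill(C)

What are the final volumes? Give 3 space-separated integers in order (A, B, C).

Answer: 0 0 10

Derivation:
Step 1: pour(B -> C) -> (A=0 B=5 C=10)
Step 2: pour(C -> A) -> (A=3 B=5 C=7)
Step 3: empty(B) -> (A=3 B=0 C=7)
Step 4: empty(C) -> (A=3 B=0 C=0)
Step 5: empty(A) -> (A=0 B=0 C=0)
Step 6: fill(C) -> (A=0 B=0 C=10)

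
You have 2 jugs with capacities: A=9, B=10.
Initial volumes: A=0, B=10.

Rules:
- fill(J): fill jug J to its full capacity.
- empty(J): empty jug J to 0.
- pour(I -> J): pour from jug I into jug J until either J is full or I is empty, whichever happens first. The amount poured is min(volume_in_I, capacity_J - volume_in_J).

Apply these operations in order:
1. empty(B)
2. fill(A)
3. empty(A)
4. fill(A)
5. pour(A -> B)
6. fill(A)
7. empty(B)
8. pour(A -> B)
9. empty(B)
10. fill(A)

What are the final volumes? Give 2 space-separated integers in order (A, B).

Step 1: empty(B) -> (A=0 B=0)
Step 2: fill(A) -> (A=9 B=0)
Step 3: empty(A) -> (A=0 B=0)
Step 4: fill(A) -> (A=9 B=0)
Step 5: pour(A -> B) -> (A=0 B=9)
Step 6: fill(A) -> (A=9 B=9)
Step 7: empty(B) -> (A=9 B=0)
Step 8: pour(A -> B) -> (A=0 B=9)
Step 9: empty(B) -> (A=0 B=0)
Step 10: fill(A) -> (A=9 B=0)

Answer: 9 0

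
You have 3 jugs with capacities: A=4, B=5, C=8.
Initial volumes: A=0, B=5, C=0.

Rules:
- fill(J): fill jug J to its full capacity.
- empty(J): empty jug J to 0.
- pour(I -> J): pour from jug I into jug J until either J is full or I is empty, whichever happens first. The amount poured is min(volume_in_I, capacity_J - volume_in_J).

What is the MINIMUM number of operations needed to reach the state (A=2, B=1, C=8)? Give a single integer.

BFS from (A=0, B=5, C=0). One shortest path:
  1. pour(B -> A) -> (A=4 B=1 C=0)
  2. empty(A) -> (A=0 B=1 C=0)
  3. pour(B -> C) -> (A=0 B=0 C=1)
  4. fill(B) -> (A=0 B=5 C=1)
  5. pour(B -> C) -> (A=0 B=0 C=6)
  6. fill(B) -> (A=0 B=5 C=6)
  7. pour(B -> A) -> (A=4 B=1 C=6)
  8. pour(A -> C) -> (A=2 B=1 C=8)
Reached target in 8 moves.

Answer: 8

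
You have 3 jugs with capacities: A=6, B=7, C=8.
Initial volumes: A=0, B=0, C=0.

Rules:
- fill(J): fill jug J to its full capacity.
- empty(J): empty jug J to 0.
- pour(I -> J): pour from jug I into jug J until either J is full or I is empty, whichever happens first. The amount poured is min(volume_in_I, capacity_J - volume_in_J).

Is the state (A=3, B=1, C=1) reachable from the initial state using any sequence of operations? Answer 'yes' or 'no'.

BFS explored all 294 reachable states.
Reachable set includes: (0,0,0), (0,0,1), (0,0,2), (0,0,3), (0,0,4), (0,0,5), (0,0,6), (0,0,7), (0,0,8), (0,1,0), (0,1,1), (0,1,2) ...
Target (A=3, B=1, C=1) not in reachable set → no.

Answer: no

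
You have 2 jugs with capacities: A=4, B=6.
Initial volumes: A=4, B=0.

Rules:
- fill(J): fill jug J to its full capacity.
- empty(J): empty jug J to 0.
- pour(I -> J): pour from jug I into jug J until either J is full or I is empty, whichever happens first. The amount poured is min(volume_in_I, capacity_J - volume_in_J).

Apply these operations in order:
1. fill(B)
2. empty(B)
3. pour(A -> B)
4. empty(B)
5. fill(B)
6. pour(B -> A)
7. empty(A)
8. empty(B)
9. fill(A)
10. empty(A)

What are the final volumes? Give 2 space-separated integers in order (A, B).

Answer: 0 0

Derivation:
Step 1: fill(B) -> (A=4 B=6)
Step 2: empty(B) -> (A=4 B=0)
Step 3: pour(A -> B) -> (A=0 B=4)
Step 4: empty(B) -> (A=0 B=0)
Step 5: fill(B) -> (A=0 B=6)
Step 6: pour(B -> A) -> (A=4 B=2)
Step 7: empty(A) -> (A=0 B=2)
Step 8: empty(B) -> (A=0 B=0)
Step 9: fill(A) -> (A=4 B=0)
Step 10: empty(A) -> (A=0 B=0)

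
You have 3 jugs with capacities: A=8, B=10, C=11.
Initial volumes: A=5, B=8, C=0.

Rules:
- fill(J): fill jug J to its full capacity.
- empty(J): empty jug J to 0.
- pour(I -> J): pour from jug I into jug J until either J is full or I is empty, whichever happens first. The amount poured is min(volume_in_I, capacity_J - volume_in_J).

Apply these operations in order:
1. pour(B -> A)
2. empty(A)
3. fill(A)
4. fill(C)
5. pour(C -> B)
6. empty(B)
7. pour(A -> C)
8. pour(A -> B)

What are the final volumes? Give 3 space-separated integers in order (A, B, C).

Answer: 0 3 11

Derivation:
Step 1: pour(B -> A) -> (A=8 B=5 C=0)
Step 2: empty(A) -> (A=0 B=5 C=0)
Step 3: fill(A) -> (A=8 B=5 C=0)
Step 4: fill(C) -> (A=8 B=5 C=11)
Step 5: pour(C -> B) -> (A=8 B=10 C=6)
Step 6: empty(B) -> (A=8 B=0 C=6)
Step 7: pour(A -> C) -> (A=3 B=0 C=11)
Step 8: pour(A -> B) -> (A=0 B=3 C=11)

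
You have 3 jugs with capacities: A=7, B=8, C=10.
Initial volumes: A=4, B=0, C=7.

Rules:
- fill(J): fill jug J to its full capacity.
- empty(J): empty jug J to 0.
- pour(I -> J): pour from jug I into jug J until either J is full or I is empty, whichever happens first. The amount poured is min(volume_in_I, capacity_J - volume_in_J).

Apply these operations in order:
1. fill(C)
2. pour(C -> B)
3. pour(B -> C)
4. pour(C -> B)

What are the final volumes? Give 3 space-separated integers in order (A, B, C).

Step 1: fill(C) -> (A=4 B=0 C=10)
Step 2: pour(C -> B) -> (A=4 B=8 C=2)
Step 3: pour(B -> C) -> (A=4 B=0 C=10)
Step 4: pour(C -> B) -> (A=4 B=8 C=2)

Answer: 4 8 2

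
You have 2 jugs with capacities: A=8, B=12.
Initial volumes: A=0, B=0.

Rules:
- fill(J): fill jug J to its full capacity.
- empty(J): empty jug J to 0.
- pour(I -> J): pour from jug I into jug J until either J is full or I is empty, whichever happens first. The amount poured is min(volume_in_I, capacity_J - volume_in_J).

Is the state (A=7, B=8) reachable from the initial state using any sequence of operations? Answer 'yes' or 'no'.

Answer: no

Derivation:
BFS explored all 10 reachable states.
Reachable set includes: (0,0), (0,4), (0,8), (0,12), (4,0), (4,12), (8,0), (8,4), (8,8), (8,12)
Target (A=7, B=8) not in reachable set → no.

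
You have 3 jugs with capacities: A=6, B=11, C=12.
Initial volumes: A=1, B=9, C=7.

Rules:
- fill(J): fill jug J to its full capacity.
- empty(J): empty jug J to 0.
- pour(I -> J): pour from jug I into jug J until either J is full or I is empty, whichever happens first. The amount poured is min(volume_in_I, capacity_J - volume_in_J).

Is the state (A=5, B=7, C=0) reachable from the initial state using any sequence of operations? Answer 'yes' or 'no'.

BFS from (A=1, B=9, C=7):
  1. pour(A -> B) -> (A=0 B=10 C=7)
  2. fill(A) -> (A=6 B=10 C=7)
  3. pour(A -> B) -> (A=5 B=11 C=7)
  4. empty(B) -> (A=5 B=0 C=7)
  5. pour(C -> B) -> (A=5 B=7 C=0)
Target reached → yes.

Answer: yes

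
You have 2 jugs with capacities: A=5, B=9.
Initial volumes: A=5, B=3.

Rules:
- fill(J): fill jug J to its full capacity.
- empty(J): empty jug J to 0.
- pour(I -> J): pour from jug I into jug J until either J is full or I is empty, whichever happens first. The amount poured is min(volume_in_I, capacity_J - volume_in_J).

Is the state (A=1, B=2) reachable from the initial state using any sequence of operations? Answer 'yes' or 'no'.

Answer: no

Derivation:
BFS explored all 28 reachable states.
Reachable set includes: (0,0), (0,1), (0,2), (0,3), (0,4), (0,5), (0,6), (0,7), (0,8), (0,9), (1,0), (1,9) ...
Target (A=1, B=2) not in reachable set → no.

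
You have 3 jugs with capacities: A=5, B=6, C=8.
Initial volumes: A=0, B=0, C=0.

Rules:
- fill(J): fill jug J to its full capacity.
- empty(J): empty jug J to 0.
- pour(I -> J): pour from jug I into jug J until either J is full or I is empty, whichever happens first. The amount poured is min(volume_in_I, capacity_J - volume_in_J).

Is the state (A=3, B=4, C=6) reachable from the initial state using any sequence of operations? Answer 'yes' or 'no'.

Answer: no

Derivation:
BFS explored all 238 reachable states.
Reachable set includes: (0,0,0), (0,0,1), (0,0,2), (0,0,3), (0,0,4), (0,0,5), (0,0,6), (0,0,7), (0,0,8), (0,1,0), (0,1,1), (0,1,2) ...
Target (A=3, B=4, C=6) not in reachable set → no.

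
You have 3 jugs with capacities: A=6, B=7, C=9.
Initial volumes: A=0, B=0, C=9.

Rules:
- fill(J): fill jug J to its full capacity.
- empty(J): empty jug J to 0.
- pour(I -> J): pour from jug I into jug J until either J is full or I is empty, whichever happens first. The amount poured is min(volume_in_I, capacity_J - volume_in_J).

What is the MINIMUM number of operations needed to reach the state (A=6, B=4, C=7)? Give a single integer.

BFS from (A=0, B=0, C=9). One shortest path:
  1. fill(B) -> (A=0 B=7 C=9)
  2. pour(C -> A) -> (A=6 B=7 C=3)
  3. empty(A) -> (A=0 B=7 C=3)
  4. pour(C -> A) -> (A=3 B=7 C=0)
  5. pour(B -> C) -> (A=3 B=0 C=7)
  6. fill(B) -> (A=3 B=7 C=7)
  7. pour(B -> A) -> (A=6 B=4 C=7)
Reached target in 7 moves.

Answer: 7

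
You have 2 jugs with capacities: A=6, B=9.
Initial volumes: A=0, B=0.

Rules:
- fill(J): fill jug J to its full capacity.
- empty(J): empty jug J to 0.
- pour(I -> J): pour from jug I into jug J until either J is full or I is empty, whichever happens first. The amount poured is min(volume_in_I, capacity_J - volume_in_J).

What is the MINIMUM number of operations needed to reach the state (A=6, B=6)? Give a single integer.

BFS from (A=0, B=0). One shortest path:
  1. fill(A) -> (A=6 B=0)
  2. pour(A -> B) -> (A=0 B=6)
  3. fill(A) -> (A=6 B=6)
Reached target in 3 moves.

Answer: 3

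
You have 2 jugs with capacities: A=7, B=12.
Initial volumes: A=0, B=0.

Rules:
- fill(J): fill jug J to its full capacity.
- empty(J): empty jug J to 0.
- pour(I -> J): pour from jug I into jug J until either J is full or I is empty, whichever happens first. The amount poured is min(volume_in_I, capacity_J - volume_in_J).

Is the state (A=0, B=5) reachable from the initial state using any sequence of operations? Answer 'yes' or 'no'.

BFS from (A=0, B=0):
  1. fill(B) -> (A=0 B=12)
  2. pour(B -> A) -> (A=7 B=5)
  3. empty(A) -> (A=0 B=5)
Target reached → yes.

Answer: yes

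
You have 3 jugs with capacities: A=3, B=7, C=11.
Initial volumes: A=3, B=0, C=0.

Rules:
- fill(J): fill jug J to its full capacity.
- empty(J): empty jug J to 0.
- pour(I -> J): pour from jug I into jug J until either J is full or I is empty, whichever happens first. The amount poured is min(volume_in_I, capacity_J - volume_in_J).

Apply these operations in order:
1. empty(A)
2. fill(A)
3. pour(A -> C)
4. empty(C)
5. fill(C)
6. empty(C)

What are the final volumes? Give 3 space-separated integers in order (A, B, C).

Step 1: empty(A) -> (A=0 B=0 C=0)
Step 2: fill(A) -> (A=3 B=0 C=0)
Step 3: pour(A -> C) -> (A=0 B=0 C=3)
Step 4: empty(C) -> (A=0 B=0 C=0)
Step 5: fill(C) -> (A=0 B=0 C=11)
Step 6: empty(C) -> (A=0 B=0 C=0)

Answer: 0 0 0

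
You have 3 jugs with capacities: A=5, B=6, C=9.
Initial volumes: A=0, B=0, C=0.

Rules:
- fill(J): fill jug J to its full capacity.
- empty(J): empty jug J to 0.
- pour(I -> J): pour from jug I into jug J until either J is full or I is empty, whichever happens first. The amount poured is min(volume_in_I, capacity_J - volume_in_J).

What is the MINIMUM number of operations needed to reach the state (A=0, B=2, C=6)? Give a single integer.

BFS from (A=0, B=0, C=0). One shortest path:
  1. fill(A) -> (A=5 B=0 C=0)
  2. fill(B) -> (A=5 B=6 C=0)
  3. pour(B -> C) -> (A=5 B=0 C=6)
  4. fill(B) -> (A=5 B=6 C=6)
  5. pour(A -> C) -> (A=2 B=6 C=9)
  6. empty(C) -> (A=2 B=6 C=0)
  7. pour(B -> C) -> (A=2 B=0 C=6)
  8. pour(A -> B) -> (A=0 B=2 C=6)
Reached target in 8 moves.

Answer: 8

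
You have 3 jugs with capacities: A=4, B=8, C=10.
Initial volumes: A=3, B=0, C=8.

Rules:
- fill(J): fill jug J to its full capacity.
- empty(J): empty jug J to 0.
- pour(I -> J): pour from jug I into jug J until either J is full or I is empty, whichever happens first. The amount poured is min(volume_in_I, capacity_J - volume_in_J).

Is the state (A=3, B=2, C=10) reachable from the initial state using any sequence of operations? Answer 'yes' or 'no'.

Answer: yes

Derivation:
BFS from (A=3, B=0, C=8):
  1. fill(C) -> (A=3 B=0 C=10)
  2. pour(C -> B) -> (A=3 B=8 C=2)
  3. empty(B) -> (A=3 B=0 C=2)
  4. pour(C -> B) -> (A=3 B=2 C=0)
  5. fill(C) -> (A=3 B=2 C=10)
Target reached → yes.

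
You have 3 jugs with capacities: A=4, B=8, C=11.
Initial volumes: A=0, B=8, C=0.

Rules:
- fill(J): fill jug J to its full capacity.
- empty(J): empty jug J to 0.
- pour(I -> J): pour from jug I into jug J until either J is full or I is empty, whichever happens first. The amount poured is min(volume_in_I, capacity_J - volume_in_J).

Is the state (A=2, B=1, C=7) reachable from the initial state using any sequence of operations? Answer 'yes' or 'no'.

BFS explored all 330 reachable states.
Reachable set includes: (0,0,0), (0,0,1), (0,0,2), (0,0,3), (0,0,4), (0,0,5), (0,0,6), (0,0,7), (0,0,8), (0,0,9), (0,0,10), (0,0,11) ...
Target (A=2, B=1, C=7) not in reachable set → no.

Answer: no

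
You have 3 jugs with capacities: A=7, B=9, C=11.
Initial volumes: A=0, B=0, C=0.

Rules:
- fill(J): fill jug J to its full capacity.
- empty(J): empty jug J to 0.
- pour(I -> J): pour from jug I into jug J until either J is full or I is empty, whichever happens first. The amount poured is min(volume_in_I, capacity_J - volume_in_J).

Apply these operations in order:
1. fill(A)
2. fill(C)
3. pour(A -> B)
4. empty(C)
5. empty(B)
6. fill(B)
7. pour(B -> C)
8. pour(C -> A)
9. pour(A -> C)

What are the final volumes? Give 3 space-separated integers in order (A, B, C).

Step 1: fill(A) -> (A=7 B=0 C=0)
Step 2: fill(C) -> (A=7 B=0 C=11)
Step 3: pour(A -> B) -> (A=0 B=7 C=11)
Step 4: empty(C) -> (A=0 B=7 C=0)
Step 5: empty(B) -> (A=0 B=0 C=0)
Step 6: fill(B) -> (A=0 B=9 C=0)
Step 7: pour(B -> C) -> (A=0 B=0 C=9)
Step 8: pour(C -> A) -> (A=7 B=0 C=2)
Step 9: pour(A -> C) -> (A=0 B=0 C=9)

Answer: 0 0 9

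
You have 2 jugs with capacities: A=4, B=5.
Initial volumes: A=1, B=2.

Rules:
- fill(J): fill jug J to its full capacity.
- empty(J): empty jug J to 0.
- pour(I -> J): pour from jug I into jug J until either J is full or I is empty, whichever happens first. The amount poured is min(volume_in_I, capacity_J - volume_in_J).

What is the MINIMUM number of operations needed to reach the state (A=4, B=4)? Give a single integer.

BFS from (A=1, B=2). One shortest path:
  1. pour(B -> A) -> (A=3 B=0)
  2. fill(B) -> (A=3 B=5)
  3. pour(B -> A) -> (A=4 B=4)
Reached target in 3 moves.

Answer: 3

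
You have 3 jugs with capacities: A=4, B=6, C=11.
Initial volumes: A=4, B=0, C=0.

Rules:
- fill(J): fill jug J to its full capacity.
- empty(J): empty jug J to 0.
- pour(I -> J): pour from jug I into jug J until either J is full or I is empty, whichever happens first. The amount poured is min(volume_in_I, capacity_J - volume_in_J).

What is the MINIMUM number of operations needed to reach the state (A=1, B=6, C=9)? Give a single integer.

BFS from (A=4, B=0, C=0). One shortest path:
  1. pour(A -> B) -> (A=0 B=4 C=0)
  2. fill(A) -> (A=4 B=4 C=0)
  3. pour(A -> C) -> (A=0 B=4 C=4)
  4. fill(A) -> (A=4 B=4 C=4)
  5. pour(A -> C) -> (A=0 B=4 C=8)
  6. fill(A) -> (A=4 B=4 C=8)
  7. pour(A -> C) -> (A=1 B=4 C=11)
  8. pour(C -> B) -> (A=1 B=6 C=9)
Reached target in 8 moves.

Answer: 8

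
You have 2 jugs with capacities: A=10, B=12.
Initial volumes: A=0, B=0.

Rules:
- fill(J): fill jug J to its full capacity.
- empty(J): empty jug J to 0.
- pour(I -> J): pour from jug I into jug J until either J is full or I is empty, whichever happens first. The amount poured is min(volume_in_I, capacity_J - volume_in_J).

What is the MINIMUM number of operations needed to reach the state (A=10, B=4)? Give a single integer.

BFS from (A=0, B=0). One shortest path:
  1. fill(B) -> (A=0 B=12)
  2. pour(B -> A) -> (A=10 B=2)
  3. empty(A) -> (A=0 B=2)
  4. pour(B -> A) -> (A=2 B=0)
  5. fill(B) -> (A=2 B=12)
  6. pour(B -> A) -> (A=10 B=4)
Reached target in 6 moves.

Answer: 6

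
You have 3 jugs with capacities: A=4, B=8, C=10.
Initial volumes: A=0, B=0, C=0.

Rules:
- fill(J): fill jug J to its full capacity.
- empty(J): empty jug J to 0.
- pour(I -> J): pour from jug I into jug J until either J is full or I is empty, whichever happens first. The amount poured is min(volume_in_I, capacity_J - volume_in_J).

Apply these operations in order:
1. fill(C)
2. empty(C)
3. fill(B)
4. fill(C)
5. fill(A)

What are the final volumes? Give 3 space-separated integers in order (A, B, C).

Answer: 4 8 10

Derivation:
Step 1: fill(C) -> (A=0 B=0 C=10)
Step 2: empty(C) -> (A=0 B=0 C=0)
Step 3: fill(B) -> (A=0 B=8 C=0)
Step 4: fill(C) -> (A=0 B=8 C=10)
Step 5: fill(A) -> (A=4 B=8 C=10)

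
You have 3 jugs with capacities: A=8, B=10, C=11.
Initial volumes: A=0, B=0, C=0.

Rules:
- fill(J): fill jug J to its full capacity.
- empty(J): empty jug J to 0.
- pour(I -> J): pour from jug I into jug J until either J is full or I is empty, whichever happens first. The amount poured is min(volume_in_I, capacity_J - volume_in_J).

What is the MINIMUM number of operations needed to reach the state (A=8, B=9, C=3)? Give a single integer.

Answer: 5

Derivation:
BFS from (A=0, B=0, C=0). One shortest path:
  1. fill(B) -> (A=0 B=10 C=0)
  2. pour(B -> C) -> (A=0 B=0 C=10)
  3. fill(B) -> (A=0 B=10 C=10)
  4. pour(B -> C) -> (A=0 B=9 C=11)
  5. pour(C -> A) -> (A=8 B=9 C=3)
Reached target in 5 moves.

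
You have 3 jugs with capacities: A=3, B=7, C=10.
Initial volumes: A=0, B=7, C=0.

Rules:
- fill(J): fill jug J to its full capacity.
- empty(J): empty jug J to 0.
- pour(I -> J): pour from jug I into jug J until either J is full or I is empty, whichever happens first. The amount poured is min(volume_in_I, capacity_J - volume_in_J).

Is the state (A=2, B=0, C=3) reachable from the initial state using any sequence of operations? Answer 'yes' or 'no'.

Answer: yes

Derivation:
BFS from (A=0, B=7, C=0):
  1. fill(A) -> (A=3 B=7 C=0)
  2. empty(B) -> (A=3 B=0 C=0)
  3. pour(A -> B) -> (A=0 B=3 C=0)
  4. fill(A) -> (A=3 B=3 C=0)
  5. pour(A -> B) -> (A=0 B=6 C=0)
  6. fill(A) -> (A=3 B=6 C=0)
  7. pour(A -> C) -> (A=0 B=6 C=3)
  8. fill(A) -> (A=3 B=6 C=3)
  9. pour(A -> B) -> (A=2 B=7 C=3)
  10. empty(B) -> (A=2 B=0 C=3)
Target reached → yes.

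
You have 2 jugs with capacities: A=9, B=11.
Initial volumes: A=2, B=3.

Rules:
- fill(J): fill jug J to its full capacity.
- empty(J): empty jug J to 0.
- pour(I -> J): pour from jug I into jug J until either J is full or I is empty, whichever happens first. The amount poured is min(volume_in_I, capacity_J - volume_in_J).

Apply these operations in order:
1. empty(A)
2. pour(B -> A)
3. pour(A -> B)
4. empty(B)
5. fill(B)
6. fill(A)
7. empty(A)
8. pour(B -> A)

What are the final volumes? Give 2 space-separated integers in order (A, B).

Answer: 9 2

Derivation:
Step 1: empty(A) -> (A=0 B=3)
Step 2: pour(B -> A) -> (A=3 B=0)
Step 3: pour(A -> B) -> (A=0 B=3)
Step 4: empty(B) -> (A=0 B=0)
Step 5: fill(B) -> (A=0 B=11)
Step 6: fill(A) -> (A=9 B=11)
Step 7: empty(A) -> (A=0 B=11)
Step 8: pour(B -> A) -> (A=9 B=2)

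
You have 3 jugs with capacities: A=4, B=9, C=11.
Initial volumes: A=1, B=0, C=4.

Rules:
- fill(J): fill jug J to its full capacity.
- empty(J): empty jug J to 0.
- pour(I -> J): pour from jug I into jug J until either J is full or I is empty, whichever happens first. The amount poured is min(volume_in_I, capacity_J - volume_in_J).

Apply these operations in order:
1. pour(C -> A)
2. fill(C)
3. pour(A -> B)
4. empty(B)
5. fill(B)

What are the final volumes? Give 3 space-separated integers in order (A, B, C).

Answer: 0 9 11

Derivation:
Step 1: pour(C -> A) -> (A=4 B=0 C=1)
Step 2: fill(C) -> (A=4 B=0 C=11)
Step 3: pour(A -> B) -> (A=0 B=4 C=11)
Step 4: empty(B) -> (A=0 B=0 C=11)
Step 5: fill(B) -> (A=0 B=9 C=11)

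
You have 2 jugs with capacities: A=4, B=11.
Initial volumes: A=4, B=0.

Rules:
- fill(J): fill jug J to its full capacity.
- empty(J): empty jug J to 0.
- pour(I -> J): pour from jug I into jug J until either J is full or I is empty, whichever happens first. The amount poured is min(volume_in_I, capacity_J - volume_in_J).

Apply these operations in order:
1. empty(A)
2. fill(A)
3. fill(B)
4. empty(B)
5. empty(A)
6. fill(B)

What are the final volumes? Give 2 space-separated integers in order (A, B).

Step 1: empty(A) -> (A=0 B=0)
Step 2: fill(A) -> (A=4 B=0)
Step 3: fill(B) -> (A=4 B=11)
Step 4: empty(B) -> (A=4 B=0)
Step 5: empty(A) -> (A=0 B=0)
Step 6: fill(B) -> (A=0 B=11)

Answer: 0 11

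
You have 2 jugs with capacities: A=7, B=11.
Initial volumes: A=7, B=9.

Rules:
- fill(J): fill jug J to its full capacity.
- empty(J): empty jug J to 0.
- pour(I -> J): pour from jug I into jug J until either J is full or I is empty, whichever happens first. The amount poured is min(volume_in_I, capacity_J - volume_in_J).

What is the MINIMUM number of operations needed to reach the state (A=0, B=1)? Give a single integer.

BFS from (A=7, B=9). One shortest path:
  1. pour(A -> B) -> (A=5 B=11)
  2. empty(B) -> (A=5 B=0)
  3. pour(A -> B) -> (A=0 B=5)
  4. fill(A) -> (A=7 B=5)
  5. pour(A -> B) -> (A=1 B=11)
  6. empty(B) -> (A=1 B=0)
  7. pour(A -> B) -> (A=0 B=1)
Reached target in 7 moves.

Answer: 7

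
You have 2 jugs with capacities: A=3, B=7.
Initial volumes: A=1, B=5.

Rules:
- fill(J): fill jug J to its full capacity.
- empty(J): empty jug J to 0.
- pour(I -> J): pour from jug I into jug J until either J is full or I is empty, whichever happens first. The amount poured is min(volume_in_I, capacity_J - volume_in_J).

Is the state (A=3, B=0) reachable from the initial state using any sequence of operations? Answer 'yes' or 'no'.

BFS from (A=1, B=5):
  1. fill(A) -> (A=3 B=5)
  2. empty(B) -> (A=3 B=0)
Target reached → yes.

Answer: yes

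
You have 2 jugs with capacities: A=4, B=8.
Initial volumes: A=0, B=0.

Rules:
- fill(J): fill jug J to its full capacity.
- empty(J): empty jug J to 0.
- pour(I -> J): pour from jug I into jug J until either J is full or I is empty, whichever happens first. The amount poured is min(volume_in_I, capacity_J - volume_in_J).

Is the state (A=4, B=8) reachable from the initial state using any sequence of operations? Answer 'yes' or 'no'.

Answer: yes

Derivation:
BFS from (A=0, B=0):
  1. fill(A) -> (A=4 B=0)
  2. fill(B) -> (A=4 B=8)
Target reached → yes.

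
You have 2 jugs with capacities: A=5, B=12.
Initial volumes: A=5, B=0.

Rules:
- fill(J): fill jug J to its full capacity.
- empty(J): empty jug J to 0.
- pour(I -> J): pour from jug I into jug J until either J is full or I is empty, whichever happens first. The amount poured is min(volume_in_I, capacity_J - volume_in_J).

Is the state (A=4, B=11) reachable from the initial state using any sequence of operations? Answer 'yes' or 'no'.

BFS explored all 34 reachable states.
Reachable set includes: (0,0), (0,1), (0,2), (0,3), (0,4), (0,5), (0,6), (0,7), (0,8), (0,9), (0,10), (0,11) ...
Target (A=4, B=11) not in reachable set → no.

Answer: no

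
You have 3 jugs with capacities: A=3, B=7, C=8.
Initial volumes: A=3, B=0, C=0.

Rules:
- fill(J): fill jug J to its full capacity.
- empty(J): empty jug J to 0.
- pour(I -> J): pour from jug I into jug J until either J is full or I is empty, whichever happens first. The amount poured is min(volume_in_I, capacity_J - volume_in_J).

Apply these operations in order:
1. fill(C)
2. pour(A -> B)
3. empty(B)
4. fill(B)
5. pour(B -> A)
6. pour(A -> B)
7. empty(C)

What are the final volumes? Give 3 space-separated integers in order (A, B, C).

Answer: 0 7 0

Derivation:
Step 1: fill(C) -> (A=3 B=0 C=8)
Step 2: pour(A -> B) -> (A=0 B=3 C=8)
Step 3: empty(B) -> (A=0 B=0 C=8)
Step 4: fill(B) -> (A=0 B=7 C=8)
Step 5: pour(B -> A) -> (A=3 B=4 C=8)
Step 6: pour(A -> B) -> (A=0 B=7 C=8)
Step 7: empty(C) -> (A=0 B=7 C=0)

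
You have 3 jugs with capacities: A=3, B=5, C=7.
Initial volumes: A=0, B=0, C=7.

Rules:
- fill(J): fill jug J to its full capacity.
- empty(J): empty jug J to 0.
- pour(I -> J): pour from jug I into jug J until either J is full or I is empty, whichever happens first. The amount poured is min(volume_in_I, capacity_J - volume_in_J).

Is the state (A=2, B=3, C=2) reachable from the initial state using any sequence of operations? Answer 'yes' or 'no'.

BFS explored all 144 reachable states.
Reachable set includes: (0,0,0), (0,0,1), (0,0,2), (0,0,3), (0,0,4), (0,0,5), (0,0,6), (0,0,7), (0,1,0), (0,1,1), (0,1,2), (0,1,3) ...
Target (A=2, B=3, C=2) not in reachable set → no.

Answer: no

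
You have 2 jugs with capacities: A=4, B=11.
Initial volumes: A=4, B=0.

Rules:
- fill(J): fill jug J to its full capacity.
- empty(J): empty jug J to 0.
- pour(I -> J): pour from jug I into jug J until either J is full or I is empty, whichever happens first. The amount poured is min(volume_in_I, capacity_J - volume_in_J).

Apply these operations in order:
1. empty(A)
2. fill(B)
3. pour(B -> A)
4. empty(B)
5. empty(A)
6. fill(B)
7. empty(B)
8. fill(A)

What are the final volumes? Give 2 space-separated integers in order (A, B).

Step 1: empty(A) -> (A=0 B=0)
Step 2: fill(B) -> (A=0 B=11)
Step 3: pour(B -> A) -> (A=4 B=7)
Step 4: empty(B) -> (A=4 B=0)
Step 5: empty(A) -> (A=0 B=0)
Step 6: fill(B) -> (A=0 B=11)
Step 7: empty(B) -> (A=0 B=0)
Step 8: fill(A) -> (A=4 B=0)

Answer: 4 0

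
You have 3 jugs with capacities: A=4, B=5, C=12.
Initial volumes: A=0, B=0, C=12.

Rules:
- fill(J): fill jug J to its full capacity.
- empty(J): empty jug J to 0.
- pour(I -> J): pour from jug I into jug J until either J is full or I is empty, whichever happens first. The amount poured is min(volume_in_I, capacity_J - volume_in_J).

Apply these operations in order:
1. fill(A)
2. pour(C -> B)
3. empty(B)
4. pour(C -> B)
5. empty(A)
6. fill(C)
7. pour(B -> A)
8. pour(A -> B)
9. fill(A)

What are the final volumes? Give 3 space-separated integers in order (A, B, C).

Answer: 4 5 12

Derivation:
Step 1: fill(A) -> (A=4 B=0 C=12)
Step 2: pour(C -> B) -> (A=4 B=5 C=7)
Step 3: empty(B) -> (A=4 B=0 C=7)
Step 4: pour(C -> B) -> (A=4 B=5 C=2)
Step 5: empty(A) -> (A=0 B=5 C=2)
Step 6: fill(C) -> (A=0 B=5 C=12)
Step 7: pour(B -> A) -> (A=4 B=1 C=12)
Step 8: pour(A -> B) -> (A=0 B=5 C=12)
Step 9: fill(A) -> (A=4 B=5 C=12)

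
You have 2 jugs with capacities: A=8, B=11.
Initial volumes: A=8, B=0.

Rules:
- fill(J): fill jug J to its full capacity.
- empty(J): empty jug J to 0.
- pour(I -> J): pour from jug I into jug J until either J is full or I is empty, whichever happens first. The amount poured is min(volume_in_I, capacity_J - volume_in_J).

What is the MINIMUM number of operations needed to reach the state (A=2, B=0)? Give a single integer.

Answer: 8

Derivation:
BFS from (A=8, B=0). One shortest path:
  1. pour(A -> B) -> (A=0 B=8)
  2. fill(A) -> (A=8 B=8)
  3. pour(A -> B) -> (A=5 B=11)
  4. empty(B) -> (A=5 B=0)
  5. pour(A -> B) -> (A=0 B=5)
  6. fill(A) -> (A=8 B=5)
  7. pour(A -> B) -> (A=2 B=11)
  8. empty(B) -> (A=2 B=0)
Reached target in 8 moves.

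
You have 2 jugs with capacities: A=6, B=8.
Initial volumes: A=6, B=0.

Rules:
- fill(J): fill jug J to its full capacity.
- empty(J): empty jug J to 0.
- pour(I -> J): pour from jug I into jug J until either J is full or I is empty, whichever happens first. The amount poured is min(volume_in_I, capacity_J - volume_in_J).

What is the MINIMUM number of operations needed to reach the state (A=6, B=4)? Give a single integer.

Answer: 6

Derivation:
BFS from (A=6, B=0). One shortest path:
  1. pour(A -> B) -> (A=0 B=6)
  2. fill(A) -> (A=6 B=6)
  3. pour(A -> B) -> (A=4 B=8)
  4. empty(B) -> (A=4 B=0)
  5. pour(A -> B) -> (A=0 B=4)
  6. fill(A) -> (A=6 B=4)
Reached target in 6 moves.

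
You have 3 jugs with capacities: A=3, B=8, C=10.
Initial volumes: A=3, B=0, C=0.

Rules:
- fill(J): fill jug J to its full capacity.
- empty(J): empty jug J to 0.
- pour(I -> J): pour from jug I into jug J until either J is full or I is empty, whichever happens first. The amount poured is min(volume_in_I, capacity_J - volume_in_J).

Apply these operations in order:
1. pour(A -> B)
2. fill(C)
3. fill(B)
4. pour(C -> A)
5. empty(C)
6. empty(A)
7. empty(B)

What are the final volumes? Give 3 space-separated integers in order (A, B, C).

Answer: 0 0 0

Derivation:
Step 1: pour(A -> B) -> (A=0 B=3 C=0)
Step 2: fill(C) -> (A=0 B=3 C=10)
Step 3: fill(B) -> (A=0 B=8 C=10)
Step 4: pour(C -> A) -> (A=3 B=8 C=7)
Step 5: empty(C) -> (A=3 B=8 C=0)
Step 6: empty(A) -> (A=0 B=8 C=0)
Step 7: empty(B) -> (A=0 B=0 C=0)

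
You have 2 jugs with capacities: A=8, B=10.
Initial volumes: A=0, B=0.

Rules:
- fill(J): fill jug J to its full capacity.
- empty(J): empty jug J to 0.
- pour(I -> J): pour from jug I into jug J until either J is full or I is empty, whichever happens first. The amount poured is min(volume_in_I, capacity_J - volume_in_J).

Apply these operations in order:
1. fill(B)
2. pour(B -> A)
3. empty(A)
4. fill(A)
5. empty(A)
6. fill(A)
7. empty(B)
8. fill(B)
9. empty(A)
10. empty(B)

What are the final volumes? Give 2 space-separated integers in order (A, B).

Answer: 0 0

Derivation:
Step 1: fill(B) -> (A=0 B=10)
Step 2: pour(B -> A) -> (A=8 B=2)
Step 3: empty(A) -> (A=0 B=2)
Step 4: fill(A) -> (A=8 B=2)
Step 5: empty(A) -> (A=0 B=2)
Step 6: fill(A) -> (A=8 B=2)
Step 7: empty(B) -> (A=8 B=0)
Step 8: fill(B) -> (A=8 B=10)
Step 9: empty(A) -> (A=0 B=10)
Step 10: empty(B) -> (A=0 B=0)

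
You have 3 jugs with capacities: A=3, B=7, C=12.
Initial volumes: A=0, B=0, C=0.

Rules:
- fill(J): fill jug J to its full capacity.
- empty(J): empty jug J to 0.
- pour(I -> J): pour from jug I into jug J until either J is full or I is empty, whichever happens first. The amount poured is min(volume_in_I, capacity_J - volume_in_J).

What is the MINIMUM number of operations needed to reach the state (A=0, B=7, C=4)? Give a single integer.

BFS from (A=0, B=0, C=0). One shortest path:
  1. fill(B) -> (A=0 B=7 C=0)
  2. pour(B -> A) -> (A=3 B=4 C=0)
  3. empty(A) -> (A=0 B=4 C=0)
  4. pour(B -> C) -> (A=0 B=0 C=4)
  5. fill(B) -> (A=0 B=7 C=4)
Reached target in 5 moves.

Answer: 5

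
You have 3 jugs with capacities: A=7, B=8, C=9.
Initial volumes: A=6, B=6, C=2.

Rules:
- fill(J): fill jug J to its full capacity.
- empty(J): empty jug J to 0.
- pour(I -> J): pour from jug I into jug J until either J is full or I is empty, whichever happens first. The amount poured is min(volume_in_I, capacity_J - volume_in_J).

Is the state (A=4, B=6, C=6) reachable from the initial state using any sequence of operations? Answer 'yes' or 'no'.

Answer: no

Derivation:
BFS explored all 385 reachable states.
Reachable set includes: (0,0,0), (0,0,1), (0,0,2), (0,0,3), (0,0,4), (0,0,5), (0,0,6), (0,0,7), (0,0,8), (0,0,9), (0,1,0), (0,1,1) ...
Target (A=4, B=6, C=6) not in reachable set → no.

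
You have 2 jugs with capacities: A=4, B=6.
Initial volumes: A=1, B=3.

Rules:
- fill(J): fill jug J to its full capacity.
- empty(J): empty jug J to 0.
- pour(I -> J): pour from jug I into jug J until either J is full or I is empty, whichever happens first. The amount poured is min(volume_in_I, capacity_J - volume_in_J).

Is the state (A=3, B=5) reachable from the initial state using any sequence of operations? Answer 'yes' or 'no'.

Answer: no

Derivation:
BFS explored all 21 reachable states.
Reachable set includes: (0,0), (0,1), (0,2), (0,3), (0,4), (0,5), (0,6), (1,0), (1,3), (1,6), (2,0), (2,6) ...
Target (A=3, B=5) not in reachable set → no.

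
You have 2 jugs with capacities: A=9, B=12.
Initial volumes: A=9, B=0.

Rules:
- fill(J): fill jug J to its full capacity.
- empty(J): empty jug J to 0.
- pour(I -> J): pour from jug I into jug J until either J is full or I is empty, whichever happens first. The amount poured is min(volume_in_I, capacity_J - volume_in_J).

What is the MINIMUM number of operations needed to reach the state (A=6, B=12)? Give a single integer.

BFS from (A=9, B=0). One shortest path:
  1. pour(A -> B) -> (A=0 B=9)
  2. fill(A) -> (A=9 B=9)
  3. pour(A -> B) -> (A=6 B=12)
Reached target in 3 moves.

Answer: 3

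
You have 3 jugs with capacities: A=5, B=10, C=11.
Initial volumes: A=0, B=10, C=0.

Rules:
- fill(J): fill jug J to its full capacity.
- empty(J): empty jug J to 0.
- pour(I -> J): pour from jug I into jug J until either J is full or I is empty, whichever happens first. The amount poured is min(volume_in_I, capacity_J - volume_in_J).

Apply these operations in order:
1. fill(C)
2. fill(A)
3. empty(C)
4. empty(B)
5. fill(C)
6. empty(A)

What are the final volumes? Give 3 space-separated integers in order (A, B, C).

Step 1: fill(C) -> (A=0 B=10 C=11)
Step 2: fill(A) -> (A=5 B=10 C=11)
Step 3: empty(C) -> (A=5 B=10 C=0)
Step 4: empty(B) -> (A=5 B=0 C=0)
Step 5: fill(C) -> (A=5 B=0 C=11)
Step 6: empty(A) -> (A=0 B=0 C=11)

Answer: 0 0 11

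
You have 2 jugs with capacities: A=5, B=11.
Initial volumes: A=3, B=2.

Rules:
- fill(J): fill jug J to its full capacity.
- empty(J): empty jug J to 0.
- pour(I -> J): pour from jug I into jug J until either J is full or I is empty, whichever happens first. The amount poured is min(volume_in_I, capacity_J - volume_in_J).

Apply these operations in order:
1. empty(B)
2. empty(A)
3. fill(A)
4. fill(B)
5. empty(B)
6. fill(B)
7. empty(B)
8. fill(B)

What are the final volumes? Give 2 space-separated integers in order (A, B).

Step 1: empty(B) -> (A=3 B=0)
Step 2: empty(A) -> (A=0 B=0)
Step 3: fill(A) -> (A=5 B=0)
Step 4: fill(B) -> (A=5 B=11)
Step 5: empty(B) -> (A=5 B=0)
Step 6: fill(B) -> (A=5 B=11)
Step 7: empty(B) -> (A=5 B=0)
Step 8: fill(B) -> (A=5 B=11)

Answer: 5 11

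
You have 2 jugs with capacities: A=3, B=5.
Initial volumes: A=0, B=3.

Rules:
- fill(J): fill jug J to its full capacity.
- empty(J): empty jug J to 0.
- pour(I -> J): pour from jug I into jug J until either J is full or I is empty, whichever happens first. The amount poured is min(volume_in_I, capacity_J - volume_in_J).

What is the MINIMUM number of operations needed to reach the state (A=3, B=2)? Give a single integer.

BFS from (A=0, B=3). One shortest path:
  1. fill(B) -> (A=0 B=5)
  2. pour(B -> A) -> (A=3 B=2)
Reached target in 2 moves.

Answer: 2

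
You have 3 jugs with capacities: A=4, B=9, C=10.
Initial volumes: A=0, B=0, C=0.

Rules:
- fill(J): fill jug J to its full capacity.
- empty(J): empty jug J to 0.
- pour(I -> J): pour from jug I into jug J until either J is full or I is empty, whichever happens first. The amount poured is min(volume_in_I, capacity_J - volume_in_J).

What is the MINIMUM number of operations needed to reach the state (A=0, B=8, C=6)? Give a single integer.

Answer: 5

Derivation:
BFS from (A=0, B=0, C=0). One shortest path:
  1. fill(A) -> (A=4 B=0 C=0)
  2. fill(C) -> (A=4 B=0 C=10)
  3. pour(A -> B) -> (A=0 B=4 C=10)
  4. pour(C -> A) -> (A=4 B=4 C=6)
  5. pour(A -> B) -> (A=0 B=8 C=6)
Reached target in 5 moves.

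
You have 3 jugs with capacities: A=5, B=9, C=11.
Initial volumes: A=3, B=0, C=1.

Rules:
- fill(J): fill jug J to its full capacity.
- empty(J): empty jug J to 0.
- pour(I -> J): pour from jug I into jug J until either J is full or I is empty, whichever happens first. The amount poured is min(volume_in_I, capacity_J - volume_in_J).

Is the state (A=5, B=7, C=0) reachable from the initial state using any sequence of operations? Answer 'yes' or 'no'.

Answer: yes

Derivation:
BFS from (A=3, B=0, C=1):
  1. fill(B) -> (A=3 B=9 C=1)
  2. empty(C) -> (A=3 B=9 C=0)
  3. pour(B -> A) -> (A=5 B=7 C=0)
Target reached → yes.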